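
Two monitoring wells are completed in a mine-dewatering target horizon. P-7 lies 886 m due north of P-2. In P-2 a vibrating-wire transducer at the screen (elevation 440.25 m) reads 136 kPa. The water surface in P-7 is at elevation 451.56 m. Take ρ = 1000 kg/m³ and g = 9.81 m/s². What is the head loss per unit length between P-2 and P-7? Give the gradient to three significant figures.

i ≈ 0.00288 m/m

Pressure head at P-2: ψ = P/(ρg) = 136×1000 / (1000 × 9.81) = 13.86 m.
Total head at P-2: h = z + ψ = 440.25 + 13.86 = 454.11 m.
Total head at P-7: h = 451.56 m (water level in the piezometer is the total head).
Head difference: h(P-2) − h(P-7) = 454.11 − 451.56 = 2.55 m.
Hydraulic gradient: i = |Δh| / L = 2.55 / 886 = 0.00288.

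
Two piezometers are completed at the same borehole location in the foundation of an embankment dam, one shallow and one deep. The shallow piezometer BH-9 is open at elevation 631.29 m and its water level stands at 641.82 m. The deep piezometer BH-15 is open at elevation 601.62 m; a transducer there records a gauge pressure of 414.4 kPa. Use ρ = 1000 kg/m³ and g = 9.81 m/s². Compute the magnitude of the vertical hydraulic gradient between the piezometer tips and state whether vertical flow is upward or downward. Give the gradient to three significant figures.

|i_v| ≈ 0.0688; vertical flow is upward

Total head at BH-9: h = 641.82 m (water level in the standpipe).
Pressure head at BH-15: ψ = P/(ρg) = 414.4×1000 / (1000 × 9.81) = 42.24 m.
Total head at BH-15: h = z + ψ = 601.62 + 42.24 = 643.86 m.
Δh = h(BH-9) − h(BH-15) = 641.82 − 643.86 = -2.04 m.
Vertical separation Δz = 631.29 − 601.62 = 29.67 m.
|i_v| = |Δh| / Δz = 2.04 / 29.67 = 0.0688.
Head is higher in the deep piezometer, so vertical flow is upward (discharge condition).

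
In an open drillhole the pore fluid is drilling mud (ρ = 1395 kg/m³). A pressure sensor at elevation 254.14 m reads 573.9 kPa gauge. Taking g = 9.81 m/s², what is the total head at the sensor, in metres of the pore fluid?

ψ = P/(ρg) = 573.9×1000 / (1395 × 9.81) = 41.94 m.
h = z + ψ = 254.14 + 41.94 = 296.08 m.

h ≈ 296.08 m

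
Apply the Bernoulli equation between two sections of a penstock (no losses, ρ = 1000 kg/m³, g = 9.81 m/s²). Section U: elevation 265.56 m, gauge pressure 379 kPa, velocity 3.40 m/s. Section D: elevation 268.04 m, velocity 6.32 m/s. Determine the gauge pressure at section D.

P₂ ≈ 340 kPa

Pressure head at U: ψ₁ = P₁/(ρg) = 379×1000 / (1000 × 9.81) = 38.63 m.
Velocity heads: v₁²/2g = 3.40²/19.62 = 0.589 m; v₂²/2g = 6.32²/19.62 = 2.036 m.
Total head H = z₁ + ψ₁ + v₁²/2g = 265.56 + 38.63 + 0.589 = 304.78 m.
ψ₂ = H − z₂ − v₂²/2g = 304.78 − 268.04 − 2.036 = 34.70 m.
P₂ = ρgψ₂ = 1000 × 9.81 × 34.70 ≈ 340 kPa.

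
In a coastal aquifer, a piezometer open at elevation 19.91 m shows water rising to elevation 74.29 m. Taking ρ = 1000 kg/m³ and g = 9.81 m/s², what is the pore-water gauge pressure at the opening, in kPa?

P ≈ 533 kPa

Pressure head ψ = h − z = 74.29 − 19.91 = 54.38 m.
P = ρgψ = 1000 × 9.81 × 54.38 = 533468 Pa ≈ 533 kPa.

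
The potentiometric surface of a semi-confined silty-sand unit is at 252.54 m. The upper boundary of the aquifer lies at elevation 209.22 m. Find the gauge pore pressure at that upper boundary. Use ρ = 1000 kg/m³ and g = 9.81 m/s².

P ≈ 425 kPa

Pressure head at the aquifer top: ψ = h − z = 252.54 − 209.22 = 43.32 m.
P = ρgψ = 1000 × 9.81 × 43.32 = 424969 Pa ≈ 425 kPa.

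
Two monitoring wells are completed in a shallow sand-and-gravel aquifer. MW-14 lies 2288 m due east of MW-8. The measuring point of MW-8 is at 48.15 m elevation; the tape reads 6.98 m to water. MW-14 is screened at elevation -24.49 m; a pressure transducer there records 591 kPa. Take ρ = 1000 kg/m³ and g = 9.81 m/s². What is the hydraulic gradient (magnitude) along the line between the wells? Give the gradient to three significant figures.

Total head at MW-8: h = 48.15 − 6.98 = 41.17 m.
Pressure head at MW-14: ψ = P/(ρg) = 591×1000 / (1000 × 9.81) = 60.24 m.
Total head at MW-14: h = z + ψ = -24.49 + 60.24 = 35.75 m.
Head difference: h(MW-8) − h(MW-14) = 41.17 − 35.75 = 5.42 m.
Hydraulic gradient: i = |Δh| / L = 5.42 / 2288 = 0.00237.

i ≈ 0.00237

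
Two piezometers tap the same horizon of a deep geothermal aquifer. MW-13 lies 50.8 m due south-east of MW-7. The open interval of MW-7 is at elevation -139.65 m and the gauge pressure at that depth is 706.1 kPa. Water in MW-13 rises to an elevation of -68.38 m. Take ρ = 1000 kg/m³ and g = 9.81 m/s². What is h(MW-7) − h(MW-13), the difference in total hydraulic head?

Pressure head at MW-7: ψ = P/(ρg) = 706.1×1000 / (1000 × 9.81) = 71.98 m.
Total head at MW-7: h = z + ψ = -139.65 + 71.98 = -67.67 m.
Total head at MW-13: h = -68.38 m (water level in the piezometer is the total head).
Head difference: h(MW-7) − h(MW-13) = -67.67 − (-68.38) = 0.71 m.

Δh ≈ 0.71 m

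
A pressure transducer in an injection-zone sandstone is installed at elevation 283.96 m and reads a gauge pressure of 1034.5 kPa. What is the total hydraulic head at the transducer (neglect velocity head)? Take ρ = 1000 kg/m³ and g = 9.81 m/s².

ψ = P/(ρg) = 1034.5×1000 / (1000 × 9.81) = 105.45 m.
h = z + ψ = 283.96 + 105.45 = 389.41 m.

h ≈ 389.41 m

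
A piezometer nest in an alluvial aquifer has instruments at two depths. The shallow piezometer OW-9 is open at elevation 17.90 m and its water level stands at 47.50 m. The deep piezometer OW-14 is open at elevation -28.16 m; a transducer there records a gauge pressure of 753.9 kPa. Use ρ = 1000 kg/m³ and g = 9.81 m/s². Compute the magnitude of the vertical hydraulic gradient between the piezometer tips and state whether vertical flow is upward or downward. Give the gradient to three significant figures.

Total head at OW-9: h = 47.50 m (water level in the standpipe).
Pressure head at OW-14: ψ = P/(ρg) = 753.9×1000 / (1000 × 9.81) = 76.85 m.
Total head at OW-14: h = z + ψ = -28.16 + 76.85 = 48.69 m.
Δh = h(OW-9) − h(OW-14) = 47.50 − 48.69 = -1.19 m.
Vertical separation Δz = 17.90 − (-28.16) = 46.06 m.
|i_v| = |Δh| / Δz = 1.19 / 46.06 = 0.0258.
Head is higher in the deep piezometer, so vertical flow is upward (discharge condition).

|i_v| ≈ 0.0258; vertical flow is upward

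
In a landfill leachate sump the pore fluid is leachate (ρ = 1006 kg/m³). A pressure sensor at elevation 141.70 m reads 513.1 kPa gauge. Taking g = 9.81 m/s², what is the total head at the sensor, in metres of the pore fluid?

ψ = P/(ρg) = 513.1×1000 / (1006 × 9.81) = 51.99 m.
h = z + ψ = 141.70 + 51.99 = 193.69 m.

h ≈ 193.69 m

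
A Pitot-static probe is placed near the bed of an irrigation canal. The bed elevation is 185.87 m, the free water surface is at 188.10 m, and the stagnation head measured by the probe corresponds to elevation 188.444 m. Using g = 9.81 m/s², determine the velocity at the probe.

v ≈ 2.60 m/s

Near the bed, under hydrostatic conditions, the piezometric head (z + ψ) equals the free-surface elevation, 188.10 m.
Velocity head = total − piezometric = 188.444 − 188.10 = 0.344 m.
v = √(2g·h_v) = √(2 × 9.81 × 0.344) = 2.60 m/s.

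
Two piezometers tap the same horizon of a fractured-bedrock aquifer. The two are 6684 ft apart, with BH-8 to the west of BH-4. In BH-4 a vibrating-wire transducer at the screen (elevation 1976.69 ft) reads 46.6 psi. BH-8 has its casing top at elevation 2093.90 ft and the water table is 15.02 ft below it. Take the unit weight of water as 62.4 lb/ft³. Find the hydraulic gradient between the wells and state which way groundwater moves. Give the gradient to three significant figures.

Pressure head at BH-4: ψ = 144·P/γ = 144 × 46.6 / 62.4 = 107.54 ft.
Total head at BH-4: h = z + ψ = 1976.69 + 107.54 = 2084.23 ft.
Total head at BH-8: h = 2093.90 − 15.02 = 2078.88 ft.
Head difference: h(BH-4) − h(BH-8) = 2084.23 − 2078.88 = 5.35 ft.
Hydraulic gradient: i = |Δh| / L = 5.35 / 6684 = 0.000800.
Flow is from higher to lower head: from BH-4 toward BH-8, i.e. toward the west.

i ≈ 0.000800; groundwater flows toward the west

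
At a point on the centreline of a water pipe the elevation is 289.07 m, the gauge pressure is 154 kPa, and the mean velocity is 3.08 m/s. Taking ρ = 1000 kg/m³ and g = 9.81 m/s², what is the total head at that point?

Pressure head ψ = P/(ρg) = 154×1000 / (1000 × 9.81) = 15.70 m.
Velocity head = v²/(2g) = 3.08² / (2 × 9.81) = 0.484 m.
h = z + ψ + v²/(2g) = 289.07 + 15.70 + 0.484 = 305.25 m.

h ≈ 305.25 m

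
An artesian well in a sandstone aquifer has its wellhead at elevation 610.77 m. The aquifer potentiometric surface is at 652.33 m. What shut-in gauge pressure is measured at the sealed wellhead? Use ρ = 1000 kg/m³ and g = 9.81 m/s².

Head above the cap: Δh = 652.33 − 610.77 = 41.56 m.
P = ρgΔh = 1000 × 9.81 × 41.56 = 407704 Pa ≈ 408 kPa.

P ≈ 408 kPa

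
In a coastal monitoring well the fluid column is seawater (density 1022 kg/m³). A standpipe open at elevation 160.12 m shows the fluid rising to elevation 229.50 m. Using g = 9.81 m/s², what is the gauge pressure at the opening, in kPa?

P ≈ 696 kPa

Pressure head ψ = h − z = 229.50 − 160.12 = 69.38 m.
P = ρgψ = 1022 × 9.81 × 69.38 = 695591 Pa ≈ 696 kPa.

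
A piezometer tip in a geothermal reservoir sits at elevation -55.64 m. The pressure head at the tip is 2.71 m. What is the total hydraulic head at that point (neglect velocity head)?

h ≈ -52.93 m

h = z + ψ = -55.64 + 2.71 = -52.93 m.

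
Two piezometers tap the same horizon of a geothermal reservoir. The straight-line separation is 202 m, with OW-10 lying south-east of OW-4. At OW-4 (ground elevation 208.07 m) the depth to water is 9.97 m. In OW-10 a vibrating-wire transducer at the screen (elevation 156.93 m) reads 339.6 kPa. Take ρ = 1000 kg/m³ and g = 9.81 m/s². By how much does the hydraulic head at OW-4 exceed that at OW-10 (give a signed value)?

Δh ≈ 6.55 m

Total head at OW-4: h = 208.07 − 9.97 = 198.10 m.
Pressure head at OW-10: ψ = P/(ρg) = 339.6×1000 / (1000 × 9.81) = 34.62 m.
Total head at OW-10: h = z + ψ = 156.93 + 34.62 = 191.55 m.
Head difference: h(OW-4) − h(OW-10) = 198.10 − 191.55 = 6.55 m.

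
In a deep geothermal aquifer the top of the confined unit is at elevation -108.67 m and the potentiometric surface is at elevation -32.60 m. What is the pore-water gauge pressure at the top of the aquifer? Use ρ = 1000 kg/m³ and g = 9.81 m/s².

P ≈ 746 kPa

Pressure head at the aquifer top: ψ = h − z = -32.60 − (-108.67) = 76.07 m.
P = ρgψ = 1000 × 9.81 × 76.07 = 746247 Pa ≈ 746 kPa.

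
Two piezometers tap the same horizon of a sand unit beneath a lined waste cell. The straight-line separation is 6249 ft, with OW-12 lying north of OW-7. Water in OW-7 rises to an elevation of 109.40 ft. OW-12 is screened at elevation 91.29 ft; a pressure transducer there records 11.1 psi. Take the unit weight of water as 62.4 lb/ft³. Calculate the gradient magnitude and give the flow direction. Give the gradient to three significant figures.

i ≈ 0.00120; groundwater flows toward the south

Total head at OW-7: h = 109.40 ft (water level in the piezometer is the total head).
Pressure head at OW-12: ψ = 144·P/γ = 144 × 11.1 / 62.4 = 25.62 ft.
Total head at OW-12: h = z + ψ = 91.29 + 25.62 = 116.91 ft.
Head difference: h(OW-7) − h(OW-12) = 109.40 − 116.91 = -7.51 ft.
Hydraulic gradient: i = |Δh| / L = 7.51 / 6249 = 0.00120.
Flow is from higher to lower head: from OW-12 toward OW-7, i.e. toward the south.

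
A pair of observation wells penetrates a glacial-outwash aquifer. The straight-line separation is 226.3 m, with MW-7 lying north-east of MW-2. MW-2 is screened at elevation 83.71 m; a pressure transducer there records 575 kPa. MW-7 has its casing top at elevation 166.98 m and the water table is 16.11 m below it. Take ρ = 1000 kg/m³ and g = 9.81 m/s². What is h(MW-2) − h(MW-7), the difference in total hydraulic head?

Δh ≈ -8.55 m

Pressure head at MW-2: ψ = P/(ρg) = 575×1000 / (1000 × 9.81) = 58.61 m.
Total head at MW-2: h = z + ψ = 83.71 + 58.61 = 142.32 m.
Total head at MW-7: h = 166.98 − 16.11 = 150.87 m.
Head difference: h(MW-2) − h(MW-7) = 142.32 − 150.87 = -8.55 m.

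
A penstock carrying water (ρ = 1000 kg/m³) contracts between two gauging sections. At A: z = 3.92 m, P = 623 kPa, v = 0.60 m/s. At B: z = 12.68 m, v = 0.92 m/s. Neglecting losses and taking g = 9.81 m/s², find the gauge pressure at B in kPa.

P₂ ≈ 537 kPa

Pressure head at A: ψ₁ = P₁/(ρg) = 623×1000 / (1000 × 9.81) = 63.51 m.
Velocity heads: v₁²/2g = 0.60²/19.62 = 0.018 m; v₂²/2g = 0.92²/19.62 = 0.043 m.
Total head H = z₁ + ψ₁ + v₁²/2g = 3.92 + 63.51 + 0.018 = 67.45 m.
ψ₂ = H − z₂ − v₂²/2g = 67.45 − 12.68 − 0.043 = 54.73 m.
P₂ = ρgψ₂ = 1000 × 9.81 × 54.73 ≈ 537 kPa.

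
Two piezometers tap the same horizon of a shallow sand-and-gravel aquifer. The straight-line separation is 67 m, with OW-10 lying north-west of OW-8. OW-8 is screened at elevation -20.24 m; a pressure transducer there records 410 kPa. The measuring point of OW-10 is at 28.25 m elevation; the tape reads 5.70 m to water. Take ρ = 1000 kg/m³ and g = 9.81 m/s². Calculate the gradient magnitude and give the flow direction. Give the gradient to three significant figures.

i ≈ 0.0149; groundwater flows toward the south-east

Pressure head at OW-8: ψ = P/(ρg) = 410×1000 / (1000 × 9.81) = 41.79 m.
Total head at OW-8: h = z + ψ = -20.24 + 41.79 = 21.55 m.
Total head at OW-10: h = 28.25 − 5.70 = 22.55 m.
Head difference: h(OW-8) − h(OW-10) = 21.55 − 22.55 = -1.00 m.
Hydraulic gradient: i = |Δh| / L = 1.00 / 67 = 0.0149.
Flow is from higher to lower head: from OW-10 toward OW-8, i.e. toward the south-east.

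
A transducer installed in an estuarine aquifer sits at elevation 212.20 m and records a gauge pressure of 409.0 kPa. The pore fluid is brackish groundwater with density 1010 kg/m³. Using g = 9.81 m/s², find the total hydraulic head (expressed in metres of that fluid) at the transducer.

h ≈ 253.48 m

ψ = P/(ρg) = 409.0×1000 / (1010 × 9.81) = 41.28 m.
h = z + ψ = 212.20 + 41.28 = 253.48 m.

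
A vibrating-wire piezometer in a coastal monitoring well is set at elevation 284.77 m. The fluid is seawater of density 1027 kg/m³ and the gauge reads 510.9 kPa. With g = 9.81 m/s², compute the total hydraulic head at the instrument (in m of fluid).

h ≈ 335.48 m

ψ = P/(ρg) = 510.9×1000 / (1027 × 9.81) = 50.71 m.
h = z + ψ = 284.77 + 50.71 = 335.48 m.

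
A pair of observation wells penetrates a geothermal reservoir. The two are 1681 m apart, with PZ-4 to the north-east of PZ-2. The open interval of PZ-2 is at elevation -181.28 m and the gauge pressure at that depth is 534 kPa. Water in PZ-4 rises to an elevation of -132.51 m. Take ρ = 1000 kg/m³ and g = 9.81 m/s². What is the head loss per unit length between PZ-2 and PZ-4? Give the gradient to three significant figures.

Pressure head at PZ-2: ψ = P/(ρg) = 534×1000 / (1000 × 9.81) = 54.43 m.
Total head at PZ-2: h = z + ψ = -181.28 + 54.43 = -126.85 m.
Total head at PZ-4: h = -132.51 m (water level in the piezometer is the total head).
Head difference: h(PZ-2) − h(PZ-4) = -126.85 − (-132.51) = 5.66 m.
Hydraulic gradient: i = |Δh| / L = 5.66 / 1681 = 0.00337.

i ≈ 0.00337 m/m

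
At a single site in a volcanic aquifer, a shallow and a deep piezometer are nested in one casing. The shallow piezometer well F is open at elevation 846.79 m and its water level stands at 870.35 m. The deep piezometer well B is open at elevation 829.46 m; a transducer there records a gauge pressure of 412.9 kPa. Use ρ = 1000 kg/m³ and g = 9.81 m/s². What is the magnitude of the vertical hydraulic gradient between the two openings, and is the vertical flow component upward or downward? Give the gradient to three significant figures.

Total head at well F: h = 870.35 m (water level in the standpipe).
Pressure head at well B: ψ = P/(ρg) = 412.9×1000 / (1000 × 9.81) = 42.09 m.
Total head at well B: h = z + ψ = 829.46 + 42.09 = 871.55 m.
Δh = h(well F) − h(well B) = 870.35 − 871.55 = -1.20 m.
Vertical separation Δz = 846.79 − 829.46 = 17.33 m.
|i_v| = |Δh| / Δz = 1.20 / 17.33 = 0.0692.
Head is higher in the deep piezometer, so vertical flow is upward (discharge condition).

|i_v| ≈ 0.0692; vertical flow is upward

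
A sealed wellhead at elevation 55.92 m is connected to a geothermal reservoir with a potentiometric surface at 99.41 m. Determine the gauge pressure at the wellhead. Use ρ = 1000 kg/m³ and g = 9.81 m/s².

Head above the cap: Δh = 99.41 − 55.92 = 43.49 m.
P = ρgΔh = 1000 × 9.81 × 43.49 = 426637 Pa ≈ 427 kPa.

P ≈ 427 kPa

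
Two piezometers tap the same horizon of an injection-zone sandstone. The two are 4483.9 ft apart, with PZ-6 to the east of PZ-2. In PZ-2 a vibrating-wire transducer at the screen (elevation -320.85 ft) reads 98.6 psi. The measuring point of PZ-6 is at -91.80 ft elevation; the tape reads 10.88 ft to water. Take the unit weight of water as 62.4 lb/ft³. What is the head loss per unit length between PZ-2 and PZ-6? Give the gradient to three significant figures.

Pressure head at PZ-2: ψ = 144·P/γ = 144 × 98.6 / 62.4 = 227.54 ft.
Total head at PZ-2: h = z + ψ = -320.85 + 227.54 = -93.31 ft.
Total head at PZ-6: h = -91.80 − 10.88 = -102.68 ft.
Head difference: h(PZ-2) − h(PZ-6) = -93.31 − (-102.68) = 9.37 ft.
Hydraulic gradient: i = |Δh| / L = 9.37 / 4483.9 = 0.00209.

i ≈ 0.00209 ft/ft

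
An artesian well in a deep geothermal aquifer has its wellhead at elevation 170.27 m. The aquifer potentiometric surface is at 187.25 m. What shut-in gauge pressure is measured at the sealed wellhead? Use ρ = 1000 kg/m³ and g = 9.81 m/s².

Head above the cap: Δh = 187.25 − 170.27 = 16.98 m.
P = ρgΔh = 1000 × 9.81 × 16.98 = 166574 Pa ≈ 167 kPa.

P ≈ 167 kPa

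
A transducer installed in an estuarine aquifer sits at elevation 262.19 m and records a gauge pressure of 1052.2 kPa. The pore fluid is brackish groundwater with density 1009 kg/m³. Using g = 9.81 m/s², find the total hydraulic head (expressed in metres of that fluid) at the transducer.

h ≈ 368.49 m

ψ = P/(ρg) = 1052.2×1000 / (1009 × 9.81) = 106.30 m.
h = z + ψ = 262.19 + 106.30 = 368.49 m.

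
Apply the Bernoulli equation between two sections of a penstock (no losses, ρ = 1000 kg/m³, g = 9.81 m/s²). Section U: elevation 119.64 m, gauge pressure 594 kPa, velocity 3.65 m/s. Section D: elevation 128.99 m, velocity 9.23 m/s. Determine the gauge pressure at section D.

P₂ ≈ 466 kPa

Pressure head at U: ψ₁ = P₁/(ρg) = 594×1000 / (1000 × 9.81) = 60.55 m.
Velocity heads: v₁²/2g = 3.65²/19.62 = 0.679 m; v₂²/2g = 9.23²/19.62 = 4.342 m.
Total head H = z₁ + ψ₁ + v₁²/2g = 119.64 + 60.55 + 0.679 = 180.87 m.
ψ₂ = H − z₂ − v₂²/2g = 180.87 − 128.99 − 4.342 = 47.54 m.
P₂ = ρgψ₂ = 1000 × 9.81 × 47.54 ≈ 466 kPa.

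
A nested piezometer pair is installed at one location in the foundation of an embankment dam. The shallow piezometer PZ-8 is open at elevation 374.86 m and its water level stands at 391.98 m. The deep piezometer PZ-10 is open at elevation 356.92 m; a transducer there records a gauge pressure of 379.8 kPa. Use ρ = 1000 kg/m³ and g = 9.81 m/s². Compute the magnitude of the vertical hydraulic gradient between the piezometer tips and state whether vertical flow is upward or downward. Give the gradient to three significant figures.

|i_v| ≈ 0.204; vertical flow is upward

Total head at PZ-8: h = 391.98 m (water level in the standpipe).
Pressure head at PZ-10: ψ = P/(ρg) = 379.8×1000 / (1000 × 9.81) = 38.72 m.
Total head at PZ-10: h = z + ψ = 356.92 + 38.72 = 395.64 m.
Δh = h(PZ-8) − h(PZ-10) = 391.98 − 395.64 = -3.66 m.
Vertical separation Δz = 374.86 − 356.92 = 17.94 m.
|i_v| = |Δh| / Δz = 3.66 / 17.94 = 0.204.
Head is higher in the deep piezometer, so vertical flow is upward (discharge condition).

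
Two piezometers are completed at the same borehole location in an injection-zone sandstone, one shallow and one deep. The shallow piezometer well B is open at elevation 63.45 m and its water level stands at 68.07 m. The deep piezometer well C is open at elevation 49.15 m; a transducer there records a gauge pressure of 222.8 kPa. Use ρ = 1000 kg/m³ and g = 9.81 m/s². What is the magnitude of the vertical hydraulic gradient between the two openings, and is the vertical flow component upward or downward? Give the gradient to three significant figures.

|i_v| ≈ 0.265; vertical flow is upward

Total head at well B: h = 68.07 m (water level in the standpipe).
Pressure head at well C: ψ = P/(ρg) = 222.8×1000 / (1000 × 9.81) = 22.71 m.
Total head at well C: h = z + ψ = 49.15 + 22.71 = 71.86 m.
Δh = h(well B) − h(well C) = 68.07 − 71.86 = -3.79 m.
Vertical separation Δz = 63.45 − 49.15 = 14.30 m.
|i_v| = |Δh| / Δz = 3.79 / 14.30 = 0.265.
Head is higher in the deep piezometer, so vertical flow is upward (discharge condition).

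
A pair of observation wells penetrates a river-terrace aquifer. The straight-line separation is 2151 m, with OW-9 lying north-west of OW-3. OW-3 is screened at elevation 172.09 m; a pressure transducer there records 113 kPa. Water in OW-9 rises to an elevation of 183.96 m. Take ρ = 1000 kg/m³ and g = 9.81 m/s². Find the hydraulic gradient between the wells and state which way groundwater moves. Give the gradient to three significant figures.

i ≈ 0.000163; groundwater flows toward the south-east

Pressure head at OW-3: ψ = P/(ρg) = 113×1000 / (1000 × 9.81) = 11.52 m.
Total head at OW-3: h = z + ψ = 172.09 + 11.52 = 183.61 m.
Total head at OW-9: h = 183.96 m (water level in the piezometer is the total head).
Head difference: h(OW-3) − h(OW-9) = 183.61 − 183.96 = -0.35 m.
Hydraulic gradient: i = |Δh| / L = 0.35 / 2151 = 0.000163.
Flow is from higher to lower head: from OW-9 toward OW-3, i.e. toward the south-east.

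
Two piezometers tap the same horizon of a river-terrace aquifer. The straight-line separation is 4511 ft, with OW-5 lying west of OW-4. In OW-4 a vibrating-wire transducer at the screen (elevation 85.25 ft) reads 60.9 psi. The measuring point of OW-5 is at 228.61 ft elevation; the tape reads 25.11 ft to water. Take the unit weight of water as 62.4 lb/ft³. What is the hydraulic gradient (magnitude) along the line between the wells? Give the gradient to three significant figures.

i ≈ 0.00494

Pressure head at OW-4: ψ = 144·P/γ = 144 × 60.9 / 62.4 = 140.54 ft.
Total head at OW-4: h = z + ψ = 85.25 + 140.54 = 225.79 ft.
Total head at OW-5: h = 228.61 − 25.11 = 203.50 ft.
Head difference: h(OW-4) − h(OW-5) = 225.79 − 203.50 = 22.29 ft.
Hydraulic gradient: i = |Δh| / L = 22.29 / 4511 = 0.00494.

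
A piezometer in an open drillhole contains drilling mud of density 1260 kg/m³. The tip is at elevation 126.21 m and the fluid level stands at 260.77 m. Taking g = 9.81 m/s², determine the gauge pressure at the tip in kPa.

Pressure head ψ = h − z = 260.77 − 126.21 = 134.56 m.
P = ρgψ = 1260 × 9.81 × 134.56 = 1663242 Pa ≈ 1660 kPa.

P ≈ 1660 kPa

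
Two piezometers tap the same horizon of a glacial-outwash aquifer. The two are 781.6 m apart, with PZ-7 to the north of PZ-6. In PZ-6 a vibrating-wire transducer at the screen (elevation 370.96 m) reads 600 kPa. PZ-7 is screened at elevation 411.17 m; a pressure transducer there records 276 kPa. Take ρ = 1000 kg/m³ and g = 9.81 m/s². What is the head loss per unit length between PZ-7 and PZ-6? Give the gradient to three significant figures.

i ≈ 0.00919 m/m

Pressure head at PZ-6: ψ = P/(ρg) = 600×1000 / (1000 × 9.81) = 61.16 m.
Total head at PZ-6: h = z + ψ = 370.96 + 61.16 = 432.12 m.
Pressure head at PZ-7: ψ = P/(ρg) = 276×1000 / (1000 × 9.81) = 28.13 m.
Total head at PZ-7: h = z + ψ = 411.17 + 28.13 = 439.30 m.
Head difference: h(PZ-6) − h(PZ-7) = 432.12 − 439.30 = -7.18 m.
Hydraulic gradient: i = |Δh| / L = 7.18 / 781.6 = 0.00919.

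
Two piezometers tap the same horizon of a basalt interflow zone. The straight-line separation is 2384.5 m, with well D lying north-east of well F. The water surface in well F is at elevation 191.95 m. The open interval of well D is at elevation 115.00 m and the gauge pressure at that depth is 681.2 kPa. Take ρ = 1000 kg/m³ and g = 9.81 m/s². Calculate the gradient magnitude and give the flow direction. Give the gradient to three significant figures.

i ≈ 0.00315; groundwater flows toward the north-east

Total head at well F: h = 191.95 m (water level in the piezometer is the total head).
Pressure head at well D: ψ = P/(ρg) = 681.2×1000 / (1000 × 9.81) = 69.44 m.
Total head at well D: h = z + ψ = 115.00 + 69.44 = 184.44 m.
Head difference: h(well F) − h(well D) = 191.95 − 184.44 = 7.51 m.
Hydraulic gradient: i = |Δh| / L = 7.51 / 2384.5 = 0.00315.
Flow is from higher to lower head: from well F toward well D, i.e. toward the north-east.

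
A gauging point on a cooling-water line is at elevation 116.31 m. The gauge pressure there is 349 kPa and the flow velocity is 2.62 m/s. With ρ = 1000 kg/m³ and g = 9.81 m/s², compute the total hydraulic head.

Pressure head ψ = P/(ρg) = 349×1000 / (1000 × 9.81) = 35.58 m.
Velocity head = v²/(2g) = 2.62² / (2 × 9.81) = 0.350 m.
h = z + ψ + v²/(2g) = 116.31 + 35.58 + 0.350 = 152.24 m.

h ≈ 152.24 m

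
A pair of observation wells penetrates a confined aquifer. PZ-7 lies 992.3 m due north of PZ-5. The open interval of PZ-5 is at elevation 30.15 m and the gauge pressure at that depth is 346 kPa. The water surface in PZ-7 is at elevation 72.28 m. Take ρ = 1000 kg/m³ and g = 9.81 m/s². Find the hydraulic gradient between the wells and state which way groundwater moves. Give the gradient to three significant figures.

Pressure head at PZ-5: ψ = P/(ρg) = 346×1000 / (1000 × 9.81) = 35.27 m.
Total head at PZ-5: h = z + ψ = 30.15 + 35.27 = 65.42 m.
Total head at PZ-7: h = 72.28 m (water level in the piezometer is the total head).
Head difference: h(PZ-5) − h(PZ-7) = 65.42 − 72.28 = -6.86 m.
Hydraulic gradient: i = |Δh| / L = 6.86 / 992.3 = 0.00691.
Flow is from higher to lower head: from PZ-7 toward PZ-5, i.e. toward the south.

i ≈ 0.00691; groundwater flows toward the south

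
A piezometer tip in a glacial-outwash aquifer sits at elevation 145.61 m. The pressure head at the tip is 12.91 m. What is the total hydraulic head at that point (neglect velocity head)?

h = z + ψ = 145.61 + 12.91 = 158.52 m.

h ≈ 158.52 m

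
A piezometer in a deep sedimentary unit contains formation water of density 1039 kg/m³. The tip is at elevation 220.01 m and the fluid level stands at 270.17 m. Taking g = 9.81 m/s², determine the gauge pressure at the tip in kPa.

Pressure head ψ = h − z = 270.17 − 220.01 = 50.16 m.
P = ρgψ = 1039 × 9.81 × 50.16 = 511260 Pa ≈ 511 kPa.

P ≈ 511 kPa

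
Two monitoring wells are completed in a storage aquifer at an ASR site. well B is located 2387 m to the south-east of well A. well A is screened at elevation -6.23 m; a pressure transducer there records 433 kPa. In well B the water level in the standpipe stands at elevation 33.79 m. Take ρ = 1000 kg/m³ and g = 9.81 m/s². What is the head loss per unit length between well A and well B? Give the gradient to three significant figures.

Pressure head at well A: ψ = P/(ρg) = 433×1000 / (1000 × 9.81) = 44.14 m.
Total head at well A: h = z + ψ = -6.23 + 44.14 = 37.91 m.
Total head at well B: h = 33.79 m (water level in the piezometer is the total head).
Head difference: h(well A) − h(well B) = 37.91 − 33.79 = 4.12 m.
Hydraulic gradient: i = |Δh| / L = 4.12 / 2387 = 0.00173.

i ≈ 0.00173 m/m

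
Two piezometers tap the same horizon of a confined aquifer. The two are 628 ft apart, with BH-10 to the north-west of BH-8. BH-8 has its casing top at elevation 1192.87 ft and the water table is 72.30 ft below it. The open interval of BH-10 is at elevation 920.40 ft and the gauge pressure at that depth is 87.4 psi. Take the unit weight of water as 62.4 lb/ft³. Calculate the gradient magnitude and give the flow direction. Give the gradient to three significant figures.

Total head at BH-8: h = 1192.87 − 72.30 = 1120.57 ft.
Pressure head at BH-10: ψ = 144·P/γ = 144 × 87.4 / 62.4 = 201.69 ft.
Total head at BH-10: h = z + ψ = 920.40 + 201.69 = 1122.09 ft.
Head difference: h(BH-8) − h(BH-10) = 1120.57 − 1122.09 = -1.52 ft.
Hydraulic gradient: i = |Δh| / L = 1.52 / 628 = 0.00242.
Flow is from higher to lower head: from BH-10 toward BH-8, i.e. toward the south-east.

i ≈ 0.00242; groundwater flows toward the south-east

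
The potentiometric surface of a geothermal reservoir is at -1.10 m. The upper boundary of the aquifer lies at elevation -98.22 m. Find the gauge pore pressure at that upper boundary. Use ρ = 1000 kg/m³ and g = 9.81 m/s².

P ≈ 953 kPa

Pressure head at the aquifer top: ψ = h − z = -1.10 − (-98.22) = 97.12 m.
P = ρgψ = 1000 × 9.81 × 97.12 = 952747 Pa ≈ 953 kPa.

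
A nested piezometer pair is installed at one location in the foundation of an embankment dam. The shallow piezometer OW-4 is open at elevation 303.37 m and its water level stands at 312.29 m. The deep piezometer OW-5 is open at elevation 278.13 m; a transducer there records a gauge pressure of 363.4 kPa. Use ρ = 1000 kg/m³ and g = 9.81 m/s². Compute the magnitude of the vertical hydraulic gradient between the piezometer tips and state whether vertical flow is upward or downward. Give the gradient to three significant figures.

Total head at OW-4: h = 312.29 m (water level in the standpipe).
Pressure head at OW-5: ψ = P/(ρg) = 363.4×1000 / (1000 × 9.81) = 37.04 m.
Total head at OW-5: h = z + ψ = 278.13 + 37.04 = 315.17 m.
Δh = h(OW-4) − h(OW-5) = 312.29 − 315.17 = -2.88 m.
Vertical separation Δz = 303.37 − 278.13 = 25.24 m.
|i_v| = |Δh| / Δz = 2.88 / 25.24 = 0.114.
Head is higher in the deep piezometer, so vertical flow is upward (discharge condition).

|i_v| ≈ 0.114; vertical flow is upward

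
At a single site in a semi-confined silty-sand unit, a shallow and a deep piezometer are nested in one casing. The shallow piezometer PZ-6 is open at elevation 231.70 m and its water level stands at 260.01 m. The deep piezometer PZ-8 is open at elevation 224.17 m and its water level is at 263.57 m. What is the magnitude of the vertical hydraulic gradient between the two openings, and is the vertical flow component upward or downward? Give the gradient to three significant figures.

|i_v| ≈ 0.473; vertical flow is upward

Total head at PZ-6: h = 260.01 m (water level in the standpipe).
Total head at PZ-8: h = 263.57 m.
Δh = h(PZ-6) − h(PZ-8) = 260.01 − 263.57 = -3.56 m.
Vertical separation Δz = 231.70 − 224.17 = 7.53 m.
|i_v| = |Δh| / Δz = 3.56 / 7.53 = 0.473.
Head is higher in the deep piezometer, so vertical flow is upward (discharge condition).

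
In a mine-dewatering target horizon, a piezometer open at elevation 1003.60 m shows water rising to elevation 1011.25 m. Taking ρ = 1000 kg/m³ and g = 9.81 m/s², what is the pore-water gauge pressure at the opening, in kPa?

Pressure head ψ = h − z = 1011.25 − 1003.60 = 7.65 m.
P = ρgψ = 1000 × 9.81 × 7.65 = 75046 Pa ≈ 75.0 kPa.

P ≈ 75.0 kPa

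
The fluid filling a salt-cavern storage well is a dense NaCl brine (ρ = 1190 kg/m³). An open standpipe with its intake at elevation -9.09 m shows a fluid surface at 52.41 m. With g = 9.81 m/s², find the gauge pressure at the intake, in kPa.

P ≈ 718 kPa

Pressure head ψ = h − z = 52.41 − (-9.09) = 61.50 m.
P = ρgψ = 1190 × 9.81 × 61.50 = 717945 Pa ≈ 718 kPa.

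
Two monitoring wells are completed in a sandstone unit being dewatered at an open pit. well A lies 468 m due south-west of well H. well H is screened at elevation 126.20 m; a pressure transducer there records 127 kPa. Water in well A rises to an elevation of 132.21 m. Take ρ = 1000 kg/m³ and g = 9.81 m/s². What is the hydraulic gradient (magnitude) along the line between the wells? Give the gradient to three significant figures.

i ≈ 0.0148

Pressure head at well H: ψ = P/(ρg) = 127×1000 / (1000 × 9.81) = 12.95 m.
Total head at well H: h = z + ψ = 126.20 + 12.95 = 139.15 m.
Total head at well A: h = 132.21 m (water level in the piezometer is the total head).
Head difference: h(well H) − h(well A) = 139.15 − 132.21 = 6.94 m.
Hydraulic gradient: i = |Δh| / L = 6.94 / 468 = 0.0148.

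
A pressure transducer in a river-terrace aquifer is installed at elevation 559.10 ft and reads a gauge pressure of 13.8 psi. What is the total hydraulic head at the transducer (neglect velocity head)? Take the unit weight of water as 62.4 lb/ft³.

h ≈ 590.95 ft

ψ = 144·P/γ = 144 × 13.8 / 62.4 = 31.85 ft.
h = z + ψ = 559.10 + 31.85 = 590.95 ft.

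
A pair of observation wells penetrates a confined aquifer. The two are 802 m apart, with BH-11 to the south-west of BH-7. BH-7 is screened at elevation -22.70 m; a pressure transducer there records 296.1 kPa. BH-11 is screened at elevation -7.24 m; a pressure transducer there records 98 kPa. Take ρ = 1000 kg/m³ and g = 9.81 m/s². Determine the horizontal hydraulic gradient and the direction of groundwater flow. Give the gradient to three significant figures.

i ≈ 0.00590; groundwater flows toward the south-west

Pressure head at BH-7: ψ = P/(ρg) = 296.1×1000 / (1000 × 9.81) = 30.18 m.
Total head at BH-7: h = z + ψ = -22.70 + 30.18 = 7.48 m.
Pressure head at BH-11: ψ = P/(ρg) = 98×1000 / (1000 × 9.81) = 9.99 m.
Total head at BH-11: h = z + ψ = -7.24 + 9.99 = 2.75 m.
Head difference: h(BH-7) − h(BH-11) = 7.48 − 2.75 = 4.73 m.
Hydraulic gradient: i = |Δh| / L = 4.73 / 802 = 0.00590.
Flow is from higher to lower head: from BH-7 toward BH-11, i.e. toward the south-west.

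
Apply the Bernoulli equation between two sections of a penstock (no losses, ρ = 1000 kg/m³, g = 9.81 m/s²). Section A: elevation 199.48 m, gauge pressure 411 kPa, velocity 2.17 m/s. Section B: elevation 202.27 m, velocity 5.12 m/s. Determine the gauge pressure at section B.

Pressure head at A: ψ₁ = P₁/(ρg) = 411×1000 / (1000 × 9.81) = 41.90 m.
Velocity heads: v₁²/2g = 2.17²/19.62 = 0.240 m; v₂²/2g = 5.12²/19.62 = 1.336 m.
Total head H = z₁ + ψ₁ + v₁²/2g = 199.48 + 41.90 + 0.240 = 241.62 m.
ψ₂ = H − z₂ − v₂²/2g = 241.62 − 202.27 − 1.336 = 38.01 m.
P₂ = ρgψ₂ = 1000 × 9.81 × 38.01 ≈ 373 kPa.

P₂ ≈ 373 kPa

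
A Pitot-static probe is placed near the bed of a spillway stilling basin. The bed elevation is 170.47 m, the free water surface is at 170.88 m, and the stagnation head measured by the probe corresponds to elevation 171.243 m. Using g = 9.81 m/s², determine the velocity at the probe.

v ≈ 2.67 m/s

Near the bed, under hydrostatic conditions, the piezometric head (z + ψ) equals the free-surface elevation, 170.88 m.
Velocity head = total − piezometric = 171.243 − 170.88 = 0.363 m.
v = √(2g·h_v) = √(2 × 9.81 × 0.363) = 2.67 m/s.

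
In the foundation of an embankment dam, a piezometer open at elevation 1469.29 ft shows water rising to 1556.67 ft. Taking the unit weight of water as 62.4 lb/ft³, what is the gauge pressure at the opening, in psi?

P ≈ 37.9 psi

Pressure head ψ = h − z = 1556.67 − 1469.29 = 87.38 ft.
P = γ·ψ / 144 = 62.4 × 87.38 / 144 = 37.9 psi.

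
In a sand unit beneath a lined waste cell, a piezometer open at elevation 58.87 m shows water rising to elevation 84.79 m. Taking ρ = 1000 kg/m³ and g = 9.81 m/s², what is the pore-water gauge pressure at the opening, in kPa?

P ≈ 254 kPa

Pressure head ψ = h − z = 84.79 − 58.87 = 25.92 m.
P = ρgψ = 1000 × 9.81 × 25.92 = 254275 Pa ≈ 254 kPa.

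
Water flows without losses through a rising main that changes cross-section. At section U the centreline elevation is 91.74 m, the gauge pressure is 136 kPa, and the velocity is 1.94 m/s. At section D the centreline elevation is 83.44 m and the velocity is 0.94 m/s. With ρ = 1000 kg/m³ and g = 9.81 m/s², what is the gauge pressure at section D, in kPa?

Pressure head at U: ψ₁ = P₁/(ρg) = 136×1000 / (1000 × 9.81) = 13.86 m.
Velocity heads: v₁²/2g = 1.94²/19.62 = 0.192 m; v₂²/2g = 0.94²/19.62 = 0.045 m.
Total head H = z₁ + ψ₁ + v₁²/2g = 91.74 + 13.86 + 0.192 = 105.79 m.
ψ₂ = H − z₂ − v₂²/2g = 105.79 − 83.44 − 0.045 = 22.31 m.
P₂ = ρgψ₂ = 1000 × 9.81 × 22.31 ≈ 219 kPa.

P₂ ≈ 219 kPa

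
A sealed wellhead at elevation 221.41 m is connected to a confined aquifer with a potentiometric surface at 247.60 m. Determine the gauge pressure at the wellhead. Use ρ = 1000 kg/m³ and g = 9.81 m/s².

P ≈ 257 kPa

Head above the cap: Δh = 247.60 − 221.41 = 26.19 m.
P = ρgΔh = 1000 × 9.81 × 26.19 = 256924 Pa ≈ 257 kPa.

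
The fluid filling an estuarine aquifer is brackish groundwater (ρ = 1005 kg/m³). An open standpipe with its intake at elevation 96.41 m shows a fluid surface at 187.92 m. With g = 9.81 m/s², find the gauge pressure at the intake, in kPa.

Pressure head ψ = h − z = 187.92 − 96.41 = 91.51 m.
P = ρgψ = 1005 × 9.81 × 91.51 = 902202 Pa ≈ 902 kPa.

P ≈ 902 kPa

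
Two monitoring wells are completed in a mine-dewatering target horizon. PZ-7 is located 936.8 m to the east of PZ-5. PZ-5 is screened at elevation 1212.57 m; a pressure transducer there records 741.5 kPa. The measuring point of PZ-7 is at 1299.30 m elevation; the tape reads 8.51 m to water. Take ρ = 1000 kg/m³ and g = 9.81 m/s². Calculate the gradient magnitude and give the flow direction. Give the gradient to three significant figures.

Pressure head at PZ-5: ψ = P/(ρg) = 741.5×1000 / (1000 × 9.81) = 75.59 m.
Total head at PZ-5: h = z + ψ = 1212.57 + 75.59 = 1288.16 m.
Total head at PZ-7: h = 1299.30 − 8.51 = 1290.79 m.
Head difference: h(PZ-5) − h(PZ-7) = 1288.16 − 1290.79 = -2.63 m.
Hydraulic gradient: i = |Δh| / L = 2.63 / 936.8 = 0.00281.
Flow is from higher to lower head: from PZ-7 toward PZ-5, i.e. toward the west.

i ≈ 0.00281; groundwater flows toward the west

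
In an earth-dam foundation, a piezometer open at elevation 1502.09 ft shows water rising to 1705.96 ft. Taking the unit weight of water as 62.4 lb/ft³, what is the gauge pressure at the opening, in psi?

P ≈ 88.3 psi

Pressure head ψ = h − z = 1705.96 − 1502.09 = 203.87 ft.
P = γ·ψ / 144 = 62.4 × 203.87 / 144 = 88.3 psi.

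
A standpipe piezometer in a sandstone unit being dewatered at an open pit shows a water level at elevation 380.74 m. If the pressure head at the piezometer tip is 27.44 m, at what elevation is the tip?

z ≈ 353.30 m

z = h − ψ = 380.74 − 27.44 = 353.30 m.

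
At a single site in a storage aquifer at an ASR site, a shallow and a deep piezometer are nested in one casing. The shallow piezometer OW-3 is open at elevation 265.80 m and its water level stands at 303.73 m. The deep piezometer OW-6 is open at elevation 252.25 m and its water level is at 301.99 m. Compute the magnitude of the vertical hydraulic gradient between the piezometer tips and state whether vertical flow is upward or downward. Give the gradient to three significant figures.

Total head at OW-3: h = 303.73 m (water level in the standpipe).
Total head at OW-6: h = 301.99 m.
Δh = h(OW-3) − h(OW-6) = 303.73 − 301.99 = 1.74 m.
Vertical separation Δz = 265.80 − 252.25 = 13.55 m.
|i_v| = |Δh| / Δz = 1.74 / 13.55 = 0.128.
Head is higher in the shallow piezometer, so vertical flow is downward (recharge condition).

|i_v| ≈ 0.128; vertical flow is downward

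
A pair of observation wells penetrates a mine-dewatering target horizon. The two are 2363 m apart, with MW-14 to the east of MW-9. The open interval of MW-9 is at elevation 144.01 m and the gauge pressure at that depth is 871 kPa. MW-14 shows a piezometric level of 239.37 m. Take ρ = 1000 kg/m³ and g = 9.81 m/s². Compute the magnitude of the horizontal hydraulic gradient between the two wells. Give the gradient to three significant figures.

Pressure head at MW-9: ψ = P/(ρg) = 871×1000 / (1000 × 9.81) = 88.79 m.
Total head at MW-9: h = z + ψ = 144.01 + 88.79 = 232.80 m.
Total head at MW-14: h = 239.37 m (water level in the piezometer is the total head).
Head difference: h(MW-9) − h(MW-14) = 232.80 − 239.37 = -6.57 m.
Hydraulic gradient: i = |Δh| / L = 6.57 / 2363 = 0.00278.

i ≈ 0.00278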